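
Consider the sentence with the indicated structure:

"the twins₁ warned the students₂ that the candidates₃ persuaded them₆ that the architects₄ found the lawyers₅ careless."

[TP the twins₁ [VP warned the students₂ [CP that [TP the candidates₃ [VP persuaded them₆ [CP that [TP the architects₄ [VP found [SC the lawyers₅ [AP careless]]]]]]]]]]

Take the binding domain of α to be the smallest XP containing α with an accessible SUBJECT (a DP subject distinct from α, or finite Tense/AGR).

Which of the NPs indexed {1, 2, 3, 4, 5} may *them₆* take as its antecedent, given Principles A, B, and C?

*them* is a pronoun, so Principle B applies: it must be free in its binding domain.
Binding domain of *them₆*: the embedded TP, whose subject is the candidates₃.
*the twins₁* c-commands the pronoun but from outside its binding domain, and is not c-commanded by it → coindexation permitted.
*the students₂* c-commands the pronoun but from outside its binding domain, and is not c-commanded by it → coindexation permitted.
*the candidates₃* c-commands the pronoun within its binding domain → coindexation would violate Principle B.
*the architects₄*: the pronoun c-commands this R-expression → coindexation would violate Principle C on *the architects₄*.
*the lawyers₅*: the pronoun c-commands this R-expression → coindexation would violate Principle C on *the lawyers₅*.

{1, 2}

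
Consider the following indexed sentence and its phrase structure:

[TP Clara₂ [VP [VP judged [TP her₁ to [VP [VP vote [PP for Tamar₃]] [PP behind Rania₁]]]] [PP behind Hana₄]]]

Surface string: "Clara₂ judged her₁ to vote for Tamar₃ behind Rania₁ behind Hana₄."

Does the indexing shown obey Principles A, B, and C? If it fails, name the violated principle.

Principle C

The two coindexed NPs are *her₁* and *Rania₁*.
*Rania₁* is an R-expression. Principle C requires it to be free everywhere.
*her₁* c-commands it and carries the same index.
The R-expression is bound → Principle C violation.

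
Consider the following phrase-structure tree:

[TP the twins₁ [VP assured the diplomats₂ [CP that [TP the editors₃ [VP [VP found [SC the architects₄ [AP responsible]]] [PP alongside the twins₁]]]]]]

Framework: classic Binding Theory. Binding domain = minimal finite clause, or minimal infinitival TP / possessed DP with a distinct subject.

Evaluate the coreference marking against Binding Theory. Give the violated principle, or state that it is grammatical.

The two coindexed NPs are *the twins₁* (the lower occurrence) and *the twins₁* (the higher occurrence).
*the twins₁* (the lower occurrence) is an R-expression. Principle C requires it to be free everywhere.
*the twins₁* (the higher occurrence) c-commands it and carries the same index.
The R-expression is bound → Principle C violation.

Principle C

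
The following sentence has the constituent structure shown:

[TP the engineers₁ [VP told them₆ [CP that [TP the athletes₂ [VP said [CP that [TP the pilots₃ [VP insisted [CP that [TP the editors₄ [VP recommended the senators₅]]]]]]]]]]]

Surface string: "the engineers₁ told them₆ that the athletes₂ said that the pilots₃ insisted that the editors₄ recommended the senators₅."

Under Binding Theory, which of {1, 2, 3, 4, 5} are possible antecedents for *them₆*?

none

*them* is a pronoun, so Principle B applies: it must be free in its binding domain.
Binding domain of *them₆*: the matrix TP, whose subject is the engineers₁.
*the engineers₁* c-commands the pronoun within its binding domain → coindexation would violate Principle B.
*the athletes₂*: the pronoun c-commands this R-expression → coindexation would violate Principle C on *the athletes₂*.
*the pilots₃*: the pronoun c-commands this R-expression → coindexation would violate Principle C on *the pilots₃*.
*the editors₄*: the pronoun c-commands this R-expression → coindexation would violate Principle C on *the editors₄*.
*the senators₅*: the pronoun c-commands this R-expression → coindexation would violate Principle C on *the senators₅*.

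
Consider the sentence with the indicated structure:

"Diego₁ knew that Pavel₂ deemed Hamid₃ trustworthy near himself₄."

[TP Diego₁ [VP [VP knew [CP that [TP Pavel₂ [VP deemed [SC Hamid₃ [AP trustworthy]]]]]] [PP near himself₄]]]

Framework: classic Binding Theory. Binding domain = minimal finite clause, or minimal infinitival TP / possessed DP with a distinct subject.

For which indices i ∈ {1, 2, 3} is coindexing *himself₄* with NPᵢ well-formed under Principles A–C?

*himself* is an anaphor, so Principle A applies: it must be bound in its binding domain.
Binding domain of *himself₄*: the matrix TP, whose subject is Diego₁.
*Diego₁* c-commands the anaphor within its binding domain → licit binder.
*Pavel₂* does not c-command the anaphor → cannot bind it.
*Hamid₃* does not c-command the anaphor → cannot bind it.

{1}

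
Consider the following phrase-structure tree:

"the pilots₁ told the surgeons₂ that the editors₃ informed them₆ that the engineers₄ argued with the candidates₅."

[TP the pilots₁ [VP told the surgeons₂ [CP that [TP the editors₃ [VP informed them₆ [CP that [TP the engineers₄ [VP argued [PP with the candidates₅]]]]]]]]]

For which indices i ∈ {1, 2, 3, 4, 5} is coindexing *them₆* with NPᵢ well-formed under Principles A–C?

{1, 2}

*them* is a pronoun, so Principle B applies: it must be free in its binding domain.
Binding domain of *them₆*: the embedded TP, whose subject is the editors₃.
*the pilots₁* c-commands the pronoun but from outside its binding domain, and is not c-commanded by it → coindexation permitted.
*the surgeons₂* c-commands the pronoun but from outside its binding domain, and is not c-commanded by it → coindexation permitted.
*the editors₃* c-commands the pronoun within its binding domain → coindexation would violate Principle B.
*the engineers₄*: the pronoun c-commands this R-expression → coindexation would violate Principle C on *the engineers₄*.
*the candidates₅*: the pronoun c-commands this R-expression → coindexation would violate Principle C on *the candidates₅*.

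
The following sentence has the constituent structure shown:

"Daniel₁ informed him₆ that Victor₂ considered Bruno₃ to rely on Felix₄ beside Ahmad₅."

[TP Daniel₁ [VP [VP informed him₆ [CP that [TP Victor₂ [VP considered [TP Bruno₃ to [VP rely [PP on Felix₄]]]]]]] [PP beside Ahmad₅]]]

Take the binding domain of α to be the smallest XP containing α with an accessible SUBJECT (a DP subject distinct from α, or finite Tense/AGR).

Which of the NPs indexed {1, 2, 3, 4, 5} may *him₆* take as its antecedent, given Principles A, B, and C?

*him* is a pronoun, so Principle B applies: it must be free in its binding domain.
Binding domain of *him₆*: the matrix TP, whose subject is Daniel₁.
*Daniel₁* c-commands the pronoun within its binding domain → coindexation would violate Principle B.
*Victor₂*: the pronoun c-commands this R-expression → coindexation would violate Principle C on *Victor₂*.
*Bruno₃*: the pronoun c-commands this R-expression → coindexation would violate Principle C on *Bruno₃*.
*Felix₄*: the pronoun c-commands this R-expression → coindexation would violate Principle C on *Felix₄*.
*Ahmad₅* and the pronoun do not c-command one another → neither Principle B nor Principle C is at stake; coindexation permitted.

{5}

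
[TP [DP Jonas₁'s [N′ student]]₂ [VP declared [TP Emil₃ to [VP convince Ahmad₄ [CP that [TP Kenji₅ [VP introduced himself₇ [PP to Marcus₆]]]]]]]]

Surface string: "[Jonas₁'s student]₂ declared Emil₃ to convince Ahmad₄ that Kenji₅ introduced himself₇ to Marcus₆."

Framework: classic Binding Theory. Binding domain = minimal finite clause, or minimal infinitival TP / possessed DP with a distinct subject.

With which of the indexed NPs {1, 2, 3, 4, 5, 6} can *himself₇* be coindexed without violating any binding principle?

{5}

*himself* is an anaphor, so Principle A applies: it must be bound in its binding domain.
Binding domain of *himself₇*: the embedded TP, whose subject is Kenji₅.
*Jonas₁* does not c-command the anaphor → cannot bind it.
*[Jonas₁'s student]₂* c-commands the anaphor but is outside its binding domain → cannot satisfy Principle A.
*Emil₃* c-commands the anaphor but is outside its binding domain → cannot satisfy Principle A.
*Ahmad₄* c-commands the anaphor but is outside its binding domain → cannot satisfy Principle A.
*Kenji₅* c-commands the anaphor within its binding domain → licit binder.
*Marcus₆* does not c-command the anaphor → cannot bind it.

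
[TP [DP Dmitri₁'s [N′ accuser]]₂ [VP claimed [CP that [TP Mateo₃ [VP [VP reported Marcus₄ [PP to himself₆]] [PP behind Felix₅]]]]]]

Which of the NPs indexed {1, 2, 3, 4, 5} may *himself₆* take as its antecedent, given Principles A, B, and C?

*himself* is an anaphor, so Principle A applies: it must be bound in its binding domain.
Binding domain of *himself₆*: the embedded TP, whose subject is Mateo₃.
*Dmitri₁* does not c-command the anaphor → cannot bind it.
*[Dmitri₁'s accuser]₂* c-commands the anaphor but is outside its binding domain → cannot satisfy Principle A.
*Mateo₃* c-commands the anaphor within its binding domain → licit binder.
*Marcus₄* c-commands the anaphor within its binding domain → licit binder.
*Felix₅* does not c-command the anaphor → cannot bind it.

{3, 4}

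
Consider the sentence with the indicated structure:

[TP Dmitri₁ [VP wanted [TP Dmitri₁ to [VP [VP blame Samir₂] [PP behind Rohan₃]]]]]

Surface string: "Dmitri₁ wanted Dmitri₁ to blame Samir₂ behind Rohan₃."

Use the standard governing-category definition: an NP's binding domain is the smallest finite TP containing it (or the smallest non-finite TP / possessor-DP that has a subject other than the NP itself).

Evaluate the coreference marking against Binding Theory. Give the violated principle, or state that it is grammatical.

The two coindexed NPs are *Dmitri₁* (the higher occurrence) and *Dmitri₁* (the lower occurrence).
*Dmitri₁* (the lower occurrence) is an R-expression. Principle C requires it to be free everywhere.
*Dmitri₁* (the higher occurrence) c-commands it and carries the same index.
The R-expression is bound → Principle C violation.

Principle C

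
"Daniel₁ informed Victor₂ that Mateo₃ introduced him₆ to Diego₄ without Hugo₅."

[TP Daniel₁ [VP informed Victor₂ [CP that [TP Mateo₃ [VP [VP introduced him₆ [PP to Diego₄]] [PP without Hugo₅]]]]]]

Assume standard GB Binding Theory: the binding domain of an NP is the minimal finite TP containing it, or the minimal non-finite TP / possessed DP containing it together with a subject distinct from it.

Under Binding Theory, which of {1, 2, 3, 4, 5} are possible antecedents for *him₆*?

{1, 2, 5}

*him* is a pronoun, so Principle B applies: it must be free in its binding domain.
Binding domain of *him₆*: the embedded TP, whose subject is Mateo₃.
*Daniel₁* c-commands the pronoun but from outside its binding domain, and is not c-commanded by it → coindexation permitted.
*Victor₂* c-commands the pronoun but from outside its binding domain, and is not c-commanded by it → coindexation permitted.
*Mateo₃* c-commands the pronoun within its binding domain → coindexation would violate Principle B.
*Diego₄*: the pronoun c-commands this R-expression → coindexation would violate Principle C on *Diego₄*.
*Hugo₅* and the pronoun do not c-command one another → neither Principle B nor Principle C is at stake; coindexation permitted.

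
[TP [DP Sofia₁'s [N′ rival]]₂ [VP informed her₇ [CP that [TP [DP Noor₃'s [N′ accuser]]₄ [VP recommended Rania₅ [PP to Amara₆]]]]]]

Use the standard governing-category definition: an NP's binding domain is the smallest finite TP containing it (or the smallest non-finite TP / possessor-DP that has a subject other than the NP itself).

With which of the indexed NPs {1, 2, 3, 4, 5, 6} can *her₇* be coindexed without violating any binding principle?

*her* is a pronoun, so Principle B applies: it must be free in its binding domain.
Binding domain of *her₇*: the matrix TP, whose subject is [Sofia₁'s rival]₂.
*Sofia₁* and the pronoun do not c-command one another → neither Principle B nor Principle C is at stake; coindexation permitted.
*[Sofia₁'s rival]₂* c-commands the pronoun within its binding domain → coindexation would violate Principle B.
*Noor₃*: the pronoun c-commands this R-expression → coindexation would violate Principle C on *Noor₃*.
*[Noor₃'s accuser]₄*: the pronoun c-commands this R-expression → coindexation would violate Principle C on *[Noor₃'s accuser]₄*.
*Rania₅*: the pronoun c-commands this R-expression → coindexation would violate Principle C on *Rania₅*.
*Amara₆*: the pronoun c-commands this R-expression → coindexation would violate Principle C on *Amara₆*.

{1}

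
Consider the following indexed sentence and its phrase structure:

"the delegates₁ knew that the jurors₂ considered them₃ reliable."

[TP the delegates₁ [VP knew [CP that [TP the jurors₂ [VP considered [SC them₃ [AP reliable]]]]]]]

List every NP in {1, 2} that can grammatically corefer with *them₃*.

*them* is a pronoun, so Principle B applies: it must be free in its binding domain.
Binding domain of *them₃*: the embedded TP, whose subject is the jurors₂.
*the delegates₁* c-commands the pronoun but from outside its binding domain, and is not c-commanded by it → coindexation permitted.
*the jurors₂* c-commands the pronoun within its binding domain → coindexation would violate Principle B.

{1}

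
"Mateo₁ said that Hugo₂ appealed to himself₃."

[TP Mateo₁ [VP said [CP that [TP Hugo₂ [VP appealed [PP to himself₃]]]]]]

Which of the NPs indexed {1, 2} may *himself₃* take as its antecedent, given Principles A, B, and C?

{2}

*himself* is an anaphor, so Principle A applies: it must be bound in its binding domain.
Binding domain of *himself₃*: the embedded TP, whose subject is Hugo₂.
*Mateo₁* c-commands the anaphor but is outside its binding domain → cannot satisfy Principle A.
*Hugo₂* c-commands the anaphor within its binding domain → licit binder.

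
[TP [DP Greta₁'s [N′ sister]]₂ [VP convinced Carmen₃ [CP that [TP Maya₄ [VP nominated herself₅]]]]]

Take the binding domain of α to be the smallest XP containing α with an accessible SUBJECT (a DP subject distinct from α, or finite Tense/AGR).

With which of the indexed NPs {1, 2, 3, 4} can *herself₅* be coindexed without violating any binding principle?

*herself* is an anaphor, so Principle A applies: it must be bound in its binding domain.
Binding domain of *herself₅*: the embedded TP, whose subject is Maya₄.
*Greta₁* does not c-command the anaphor → cannot bind it.
*[Greta₁'s sister]₂* c-commands the anaphor but is outside its binding domain → cannot satisfy Principle A.
*Carmen₃* c-commands the anaphor but is outside its binding domain → cannot satisfy Principle A.
*Maya₄* c-commands the anaphor within its binding domain → licit binder.

{4}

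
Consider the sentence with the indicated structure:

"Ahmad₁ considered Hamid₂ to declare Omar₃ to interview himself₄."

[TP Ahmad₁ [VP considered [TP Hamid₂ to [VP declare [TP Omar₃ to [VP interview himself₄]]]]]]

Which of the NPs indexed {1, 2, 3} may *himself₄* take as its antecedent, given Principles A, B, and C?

*himself* is an anaphor, so Principle A applies: it must be bound in its binding domain.
Binding domain of *himself₄*: the embedded TP, whose subject is Omar₃.
*Ahmad₁* c-commands the anaphor but is outside its binding domain → cannot satisfy Principle A.
*Hamid₂* c-commands the anaphor but is outside its binding domain → cannot satisfy Principle A.
*Omar₃* c-commands the anaphor within its binding domain → licit binder.

{3}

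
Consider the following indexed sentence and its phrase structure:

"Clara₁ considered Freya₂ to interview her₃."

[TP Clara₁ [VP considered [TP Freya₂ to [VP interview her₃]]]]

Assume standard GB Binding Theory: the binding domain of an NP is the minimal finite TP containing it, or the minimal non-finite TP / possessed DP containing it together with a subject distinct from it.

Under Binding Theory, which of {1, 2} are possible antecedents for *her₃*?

{1}

*her* is a pronoun, so Principle B applies: it must be free in its binding domain.
Binding domain of *her₃*: the embedded TP, whose subject is Freya₂.
*Clara₁* c-commands the pronoun but from outside its binding domain, and is not c-commanded by it → coindexation permitted.
*Freya₂* c-commands the pronoun within its binding domain → coindexation would violate Principle B.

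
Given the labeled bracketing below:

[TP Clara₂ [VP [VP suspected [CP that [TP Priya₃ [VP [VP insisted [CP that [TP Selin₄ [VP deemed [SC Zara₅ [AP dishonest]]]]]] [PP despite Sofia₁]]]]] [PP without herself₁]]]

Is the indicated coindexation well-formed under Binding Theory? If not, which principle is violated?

Principle A

The two coindexed NPs are *Sofia₁* and *herself₁*.
*herself₁* is an anaphor. Principle A requires it to be bound within its binding domain — the matrix TP, whose subject is Clara₂.
Within that domain it is c-commanded by *Clara₂*, which does not share its index.
*Sofia₁* does not c-command the anaphor at all.
The anaphor is unbound in its domain → Principle A violation.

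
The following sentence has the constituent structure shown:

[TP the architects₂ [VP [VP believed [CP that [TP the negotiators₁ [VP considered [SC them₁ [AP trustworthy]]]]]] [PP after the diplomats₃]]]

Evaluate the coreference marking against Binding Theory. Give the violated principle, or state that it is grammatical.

The two coindexed NPs are *the negotiators₁* and *them₁*.
*them₁* is a pronoun. Its binding domain is the embedded TP, whose subject is the negotiators₁.
*the negotiators₁* c-commands it within that domain and carries the same index.
The pronoun is locally bound → Principle B violation.

Principle B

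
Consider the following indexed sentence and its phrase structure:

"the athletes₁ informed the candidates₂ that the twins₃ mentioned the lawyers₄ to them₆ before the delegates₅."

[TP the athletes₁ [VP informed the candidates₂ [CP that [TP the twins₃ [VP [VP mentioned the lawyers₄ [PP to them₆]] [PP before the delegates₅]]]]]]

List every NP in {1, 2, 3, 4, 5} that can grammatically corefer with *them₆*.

*them* is a pronoun, so Principle B applies: it must be free in its binding domain.
Binding domain of *them₆*: the embedded TP, whose subject is the twins₃.
*the athletes₁* c-commands the pronoun but from outside its binding domain, and is not c-commanded by it → coindexation permitted.
*the candidates₂* c-commands the pronoun but from outside its binding domain, and is not c-commanded by it → coindexation permitted.
*the twins₃* c-commands the pronoun within its binding domain → coindexation would violate Principle B.
*the lawyers₄* c-commands the pronoun within its binding domain → coindexation would violate Principle B.
*the delegates₅* and the pronoun do not c-command one another → neither Principle B nor Principle C is at stake; coindexation permitted.

{1, 2, 5}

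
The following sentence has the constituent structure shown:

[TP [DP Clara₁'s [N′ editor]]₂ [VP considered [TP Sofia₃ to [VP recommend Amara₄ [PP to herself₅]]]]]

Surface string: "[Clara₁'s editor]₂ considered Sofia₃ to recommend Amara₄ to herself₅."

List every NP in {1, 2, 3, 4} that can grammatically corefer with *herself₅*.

{3, 4}

*herself* is an anaphor, so Principle A applies: it must be bound in its binding domain.
Binding domain of *herself₅*: the embedded TP, whose subject is Sofia₃.
*Clara₁* does not c-command the anaphor → cannot bind it.
*[Clara₁'s editor]₂* c-commands the anaphor but is outside its binding domain → cannot satisfy Principle A.
*Sofia₃* c-commands the anaphor within its binding domain → licit binder.
*Amara₄* c-commands the anaphor within its binding domain → licit binder.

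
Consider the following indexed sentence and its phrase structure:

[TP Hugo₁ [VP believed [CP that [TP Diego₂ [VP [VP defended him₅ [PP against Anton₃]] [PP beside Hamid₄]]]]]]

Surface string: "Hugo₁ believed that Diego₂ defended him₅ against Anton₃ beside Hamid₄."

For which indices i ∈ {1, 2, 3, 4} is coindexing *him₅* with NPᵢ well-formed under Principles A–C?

*him* is a pronoun, so Principle B applies: it must be free in its binding domain.
Binding domain of *him₅*: the embedded TP, whose subject is Diego₂.
*Hugo₁* c-commands the pronoun but from outside its binding domain, and is not c-commanded by it → coindexation permitted.
*Diego₂* c-commands the pronoun within its binding domain → coindexation would violate Principle B.
*Anton₃*: the pronoun c-commands this R-expression → coindexation would violate Principle C on *Anton₃*.
*Hamid₄* and the pronoun do not c-command one another → neither Principle B nor Principle C is at stake; coindexation permitted.

{1, 4}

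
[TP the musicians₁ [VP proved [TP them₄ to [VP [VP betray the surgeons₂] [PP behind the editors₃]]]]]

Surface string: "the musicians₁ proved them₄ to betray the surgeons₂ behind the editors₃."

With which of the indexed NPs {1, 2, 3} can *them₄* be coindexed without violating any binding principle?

*them* is a pronoun, so Principle B applies: it must be free in its binding domain.
Binding domain of *them₄*: the matrix TP, whose subject is the musicians₁.
*the musicians₁* c-commands the pronoun within its binding domain → coindexation would violate Principle B.
*the surgeons₂*: the pronoun c-commands this R-expression → coindexation would violate Principle C on *the surgeons₂*.
*the editors₃*: the pronoun c-commands this R-expression → coindexation would violate Principle C on *the editors₃*.

none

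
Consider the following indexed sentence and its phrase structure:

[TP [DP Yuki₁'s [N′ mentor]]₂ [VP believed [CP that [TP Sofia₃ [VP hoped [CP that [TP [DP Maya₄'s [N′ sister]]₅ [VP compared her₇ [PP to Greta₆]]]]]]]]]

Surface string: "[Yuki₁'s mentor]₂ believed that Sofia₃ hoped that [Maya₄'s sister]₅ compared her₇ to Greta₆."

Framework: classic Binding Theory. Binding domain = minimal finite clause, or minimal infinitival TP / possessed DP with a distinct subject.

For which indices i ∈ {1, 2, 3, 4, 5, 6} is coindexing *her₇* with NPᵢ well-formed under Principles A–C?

*her* is a pronoun, so Principle B applies: it must be free in its binding domain.
Binding domain of *her₇*: the embedded TP, whose subject is [Maya₄'s sister]₅.
*Yuki₁* and the pronoun do not c-command one another → neither Principle B nor Principle C is at stake; coindexation permitted.
*[Yuki₁'s mentor]₂* c-commands the pronoun but from outside its binding domain, and is not c-commanded by it → coindexation permitted.
*Sofia₃* c-commands the pronoun but from outside its binding domain, and is not c-commanded by it → coindexation permitted.
*Maya₄* and the pronoun do not c-command one another → neither Principle B nor Principle C is at stake; coindexation permitted.
*[Maya₄'s sister]₅* c-commands the pronoun within its binding domain → coindexation would violate Principle B.
*Greta₆*: the pronoun c-commands this R-expression → coindexation would violate Principle C on *Greta₆*.

{1, 2, 3, 4}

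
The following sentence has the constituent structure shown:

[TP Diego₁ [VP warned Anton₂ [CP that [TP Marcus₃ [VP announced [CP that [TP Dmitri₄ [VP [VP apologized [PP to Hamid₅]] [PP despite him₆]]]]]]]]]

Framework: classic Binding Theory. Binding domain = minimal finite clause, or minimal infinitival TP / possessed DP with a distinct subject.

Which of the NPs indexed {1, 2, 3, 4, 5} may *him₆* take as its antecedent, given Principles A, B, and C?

*him* is a pronoun, so Principle B applies: it must be free in its binding domain.
Binding domain of *him₆*: the embedded TP, whose subject is Dmitri₄.
*Diego₁* c-commands the pronoun but from outside its binding domain, and is not c-commanded by it → coindexation permitted.
*Anton₂* c-commands the pronoun but from outside its binding domain, and is not c-commanded by it → coindexation permitted.
*Marcus₃* c-commands the pronoun but from outside its binding domain, and is not c-commanded by it → coindexation permitted.
*Dmitri₄* c-commands the pronoun within its binding domain → coindexation would violate Principle B.
*Hamid₅* and the pronoun do not c-command one another → neither Principle B nor Principle C is at stake; coindexation permitted.

{1, 2, 3, 5}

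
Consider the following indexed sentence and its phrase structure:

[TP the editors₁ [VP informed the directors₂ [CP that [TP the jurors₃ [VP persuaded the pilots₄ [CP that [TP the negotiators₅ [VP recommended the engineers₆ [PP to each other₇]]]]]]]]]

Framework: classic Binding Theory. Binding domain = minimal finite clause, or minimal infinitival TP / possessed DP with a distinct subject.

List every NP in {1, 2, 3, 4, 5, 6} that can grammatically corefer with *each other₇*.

{5, 6}

*each other* is an anaphor, so Principle A applies: it must be bound in its binding domain.
Binding domain of *each other₇*: the embedded TP, whose subject is the negotiators₅.
*the editors₁* c-commands the anaphor but is outside its binding domain → cannot satisfy Principle A.
*the directors₂* c-commands the anaphor but is outside its binding domain → cannot satisfy Principle A.
*the jurors₃* c-commands the anaphor but is outside its binding domain → cannot satisfy Principle A.
*the pilots₄* c-commands the anaphor but is outside its binding domain → cannot satisfy Principle A.
*the negotiators₅* c-commands the anaphor within its binding domain → licit binder.
*the engineers₆* c-commands the anaphor within its binding domain → licit binder.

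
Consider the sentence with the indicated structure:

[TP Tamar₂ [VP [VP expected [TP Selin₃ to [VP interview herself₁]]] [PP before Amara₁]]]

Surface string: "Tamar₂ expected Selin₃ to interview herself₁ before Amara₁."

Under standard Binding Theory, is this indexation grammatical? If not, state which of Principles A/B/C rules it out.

The two coindexed NPs are *Amara₁* and *herself₁*.
*herself₁* is an anaphor. Principle A requires it to be bound within its binding domain — the embedded TP, whose subject is Selin₃.
Within that domain it is c-commanded by *Selin₃*, which does not share its index.
*Amara₁* does not c-command the anaphor at all.
The anaphor is unbound in its domain → Principle A violation.

Principle A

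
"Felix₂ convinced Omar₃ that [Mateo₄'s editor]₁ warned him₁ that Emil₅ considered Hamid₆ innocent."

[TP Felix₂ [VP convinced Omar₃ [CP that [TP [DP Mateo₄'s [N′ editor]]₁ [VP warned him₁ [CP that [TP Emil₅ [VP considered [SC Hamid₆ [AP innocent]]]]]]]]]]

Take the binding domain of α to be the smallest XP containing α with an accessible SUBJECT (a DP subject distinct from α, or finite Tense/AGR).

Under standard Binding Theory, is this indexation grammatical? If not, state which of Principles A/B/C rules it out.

The two coindexed NPs are *[Mateo₄'s editor]₁* and *him₁*.
*him₁* is a pronoun. Its binding domain is the embedded TP, whose subject is [Mateo₄'s editor]₁.
*[Mateo₄'s editor]₁* c-commands it within that domain and carries the same index.
The pronoun is locally bound → Principle B violation.

Principle B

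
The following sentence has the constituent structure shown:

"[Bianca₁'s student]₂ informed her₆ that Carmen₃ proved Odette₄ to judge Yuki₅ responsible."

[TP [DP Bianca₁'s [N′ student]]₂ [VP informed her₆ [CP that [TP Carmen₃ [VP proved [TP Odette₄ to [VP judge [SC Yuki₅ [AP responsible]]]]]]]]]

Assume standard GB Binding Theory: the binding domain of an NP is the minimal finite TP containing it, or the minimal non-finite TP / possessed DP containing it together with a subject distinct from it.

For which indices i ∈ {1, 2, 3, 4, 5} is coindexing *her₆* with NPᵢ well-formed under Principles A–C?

{1}

*her* is a pronoun, so Principle B applies: it must be free in its binding domain.
Binding domain of *her₆*: the matrix TP, whose subject is [Bianca₁'s student]₂.
*Bianca₁* and the pronoun do not c-command one another → neither Principle B nor Principle C is at stake; coindexation permitted.
*[Bianca₁'s student]₂* c-commands the pronoun within its binding domain → coindexation would violate Principle B.
*Carmen₃*: the pronoun c-commands this R-expression → coindexation would violate Principle C on *Carmen₃*.
*Odette₄*: the pronoun c-commands this R-expression → coindexation would violate Principle C on *Odette₄*.
*Yuki₅*: the pronoun c-commands this R-expression → coindexation would violate Principle C on *Yuki₅*.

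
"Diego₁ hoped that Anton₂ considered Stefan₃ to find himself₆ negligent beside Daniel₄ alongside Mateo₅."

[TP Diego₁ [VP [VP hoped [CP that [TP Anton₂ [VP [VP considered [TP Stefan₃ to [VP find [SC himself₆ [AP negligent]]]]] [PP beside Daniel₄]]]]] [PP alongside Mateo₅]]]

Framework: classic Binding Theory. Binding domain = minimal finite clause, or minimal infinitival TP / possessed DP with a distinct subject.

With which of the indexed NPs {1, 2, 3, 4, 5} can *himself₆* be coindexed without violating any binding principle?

*himself* is an anaphor, so Principle A applies: it must be bound in its binding domain.
Binding domain of *himself₆*: the embedded TP, whose subject is Stefan₃.
*Diego₁* c-commands the anaphor but is outside its binding domain → cannot satisfy Principle A.
*Anton₂* c-commands the anaphor but is outside its binding domain → cannot satisfy Principle A.
*Stefan₃* c-commands the anaphor within its binding domain → licit binder.
*Daniel₄* does not c-command the anaphor → cannot bind it.
*Mateo₅* does not c-command the anaphor → cannot bind it.

{3}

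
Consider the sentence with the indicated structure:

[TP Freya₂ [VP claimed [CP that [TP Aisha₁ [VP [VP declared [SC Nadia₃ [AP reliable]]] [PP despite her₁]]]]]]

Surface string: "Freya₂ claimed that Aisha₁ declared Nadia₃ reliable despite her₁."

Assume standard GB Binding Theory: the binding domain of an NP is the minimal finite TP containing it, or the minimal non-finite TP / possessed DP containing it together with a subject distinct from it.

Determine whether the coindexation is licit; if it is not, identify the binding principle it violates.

Principle B

The two coindexed NPs are *Aisha₁* and *her₁*.
*her₁* is a pronoun. Its binding domain is the embedded TP, whose subject is Aisha₁.
*Aisha₁* c-commands it within that domain and carries the same index.
The pronoun is locally bound → Principle B violation.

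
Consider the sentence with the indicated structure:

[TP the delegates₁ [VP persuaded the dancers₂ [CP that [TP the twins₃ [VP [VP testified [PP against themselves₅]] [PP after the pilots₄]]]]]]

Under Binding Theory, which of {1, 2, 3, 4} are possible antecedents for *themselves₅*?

*themselves* is an anaphor, so Principle A applies: it must be bound in its binding domain.
Binding domain of *themselves₅*: the embedded TP, whose subject is the twins₃.
*the delegates₁* c-commands the anaphor but is outside its binding domain → cannot satisfy Principle A.
*the dancers₂* c-commands the anaphor but is outside its binding domain → cannot satisfy Principle A.
*the twins₃* c-commands the anaphor within its binding domain → licit binder.
*the pilots₄* does not c-command the anaphor → cannot bind it.

{3}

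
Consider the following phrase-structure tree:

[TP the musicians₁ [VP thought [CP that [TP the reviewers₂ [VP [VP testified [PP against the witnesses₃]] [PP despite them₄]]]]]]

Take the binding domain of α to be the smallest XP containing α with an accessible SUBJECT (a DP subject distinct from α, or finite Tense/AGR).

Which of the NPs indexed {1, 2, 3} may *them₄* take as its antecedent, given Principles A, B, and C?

{1, 3}

*them* is a pronoun, so Principle B applies: it must be free in its binding domain.
Binding domain of *them₄*: the embedded TP, whose subject is the reviewers₂.
*the musicians₁* c-commands the pronoun but from outside its binding domain, and is not c-commanded by it → coindexation permitted.
*the reviewers₂* c-commands the pronoun within its binding domain → coindexation would violate Principle B.
*the witnesses₃* and the pronoun do not c-command one another → neither Principle B nor Principle C is at stake; coindexation permitted.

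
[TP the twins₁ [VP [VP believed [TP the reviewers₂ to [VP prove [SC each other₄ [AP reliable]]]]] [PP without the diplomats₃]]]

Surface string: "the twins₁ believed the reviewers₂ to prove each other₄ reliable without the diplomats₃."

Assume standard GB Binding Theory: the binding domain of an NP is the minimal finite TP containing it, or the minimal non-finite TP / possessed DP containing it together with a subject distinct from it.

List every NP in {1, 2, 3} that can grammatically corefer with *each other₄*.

{2}

*each other* is an anaphor, so Principle A applies: it must be bound in its binding domain.
Binding domain of *each other₄*: the embedded TP, whose subject is the reviewers₂.
*the twins₁* c-commands the anaphor but is outside its binding domain → cannot satisfy Principle A.
*the reviewers₂* c-commands the anaphor within its binding domain → licit binder.
*the diplomats₃* does not c-command the anaphor → cannot bind it.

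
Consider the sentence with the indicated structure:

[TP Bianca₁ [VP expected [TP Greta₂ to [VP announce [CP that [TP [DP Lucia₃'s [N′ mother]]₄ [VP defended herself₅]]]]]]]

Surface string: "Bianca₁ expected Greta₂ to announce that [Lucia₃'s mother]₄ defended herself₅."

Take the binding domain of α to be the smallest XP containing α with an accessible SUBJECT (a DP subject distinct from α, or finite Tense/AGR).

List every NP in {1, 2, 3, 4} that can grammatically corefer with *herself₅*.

*herself* is an anaphor, so Principle A applies: it must be bound in its binding domain.
Binding domain of *herself₅*: the embedded TP, whose subject is [Lucia₃'s mother]₄.
*Bianca₁* c-commands the anaphor but is outside its binding domain → cannot satisfy Principle A.
*Greta₂* c-commands the anaphor but is outside its binding domain → cannot satisfy Principle A.
*Lucia₃* does not c-command the anaphor → cannot bind it.
*[Lucia₃'s mother]₄* c-commands the anaphor within its binding domain → licit binder.

{4}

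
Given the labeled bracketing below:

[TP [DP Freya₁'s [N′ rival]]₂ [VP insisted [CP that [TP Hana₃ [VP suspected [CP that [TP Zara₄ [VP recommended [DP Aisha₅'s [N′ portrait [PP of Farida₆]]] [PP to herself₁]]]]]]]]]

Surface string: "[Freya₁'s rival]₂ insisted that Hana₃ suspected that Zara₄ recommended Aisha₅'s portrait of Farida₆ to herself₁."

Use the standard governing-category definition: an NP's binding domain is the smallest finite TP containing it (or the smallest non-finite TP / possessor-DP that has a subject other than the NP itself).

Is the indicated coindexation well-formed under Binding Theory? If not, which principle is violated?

The two coindexed NPs are *Freya₁* and *herself₁*.
*herself₁* is an anaphor. Principle A requires it to be bound within its binding domain — the embedded TP, whose subject is Zara₄.
Within that domain it is c-commanded by *Zara₄*, which does not share its index.
*Freya₁* does not c-command the anaphor at all.
The anaphor is unbound in its domain → Principle A violation.

Principle A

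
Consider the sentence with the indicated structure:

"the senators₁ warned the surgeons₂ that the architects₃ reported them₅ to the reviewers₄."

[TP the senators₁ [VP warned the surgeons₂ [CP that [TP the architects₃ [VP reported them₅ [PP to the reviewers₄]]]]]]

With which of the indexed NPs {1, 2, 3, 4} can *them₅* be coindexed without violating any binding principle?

*them* is a pronoun, so Principle B applies: it must be free in its binding domain.
Binding domain of *them₅*: the embedded TP, whose subject is the architects₃.
*the senators₁* c-commands the pronoun but from outside its binding domain, and is not c-commanded by it → coindexation permitted.
*the surgeons₂* c-commands the pronoun but from outside its binding domain, and is not c-commanded by it → coindexation permitted.
*the architects₃* c-commands the pronoun within its binding domain → coindexation would violate Principle B.
*the reviewers₄*: the pronoun c-commands this R-expression → coindexation would violate Principle C on *the reviewers₄*.

{1, 2}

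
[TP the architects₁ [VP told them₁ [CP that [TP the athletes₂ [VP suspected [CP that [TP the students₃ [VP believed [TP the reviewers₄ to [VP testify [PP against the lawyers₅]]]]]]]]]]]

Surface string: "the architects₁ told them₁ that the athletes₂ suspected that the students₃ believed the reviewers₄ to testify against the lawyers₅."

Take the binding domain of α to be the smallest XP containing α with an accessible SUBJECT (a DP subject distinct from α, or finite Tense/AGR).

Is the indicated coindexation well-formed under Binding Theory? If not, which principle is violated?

The two coindexed NPs are *the architects₁* and *them₁*.
*them₁* is a pronoun. Its binding domain is the matrix TP, whose subject is the architects₁.
*the architects₁* c-commands it within that domain and carries the same index.
The pronoun is locally bound → Principle B violation.

Principle B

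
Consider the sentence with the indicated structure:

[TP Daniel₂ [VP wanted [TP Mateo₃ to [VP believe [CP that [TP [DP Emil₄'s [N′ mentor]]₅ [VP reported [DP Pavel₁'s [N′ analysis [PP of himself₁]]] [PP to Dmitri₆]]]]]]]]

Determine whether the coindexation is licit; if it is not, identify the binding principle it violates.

The two coindexed NPs are *Pavel₁* and *himself₁*.
*himself₁* is an anaphor; its binding domain is the possessed DP, whose subject is Pavel₁. *Pavel₁* c-commands it within that domain and shares its index, so Principle A is satisfied.
*Pavel₁* is an R-expression; *himself₁* does not c-command it, and no other NP shares its index, so Principle C is satisfied.
All principles are respected.

grammatical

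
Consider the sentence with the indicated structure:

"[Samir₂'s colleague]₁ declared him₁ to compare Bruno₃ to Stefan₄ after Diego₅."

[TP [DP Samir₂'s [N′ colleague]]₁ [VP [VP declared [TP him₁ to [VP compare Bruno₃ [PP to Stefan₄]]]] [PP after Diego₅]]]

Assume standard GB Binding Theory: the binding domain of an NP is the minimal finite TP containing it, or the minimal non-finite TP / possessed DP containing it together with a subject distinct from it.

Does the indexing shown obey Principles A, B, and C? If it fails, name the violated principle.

Principle B

The two coindexed NPs are *[Samir₂'s colleague]₁* and *him₁*.
*him₁* is a pronoun. Its binding domain is the matrix TP, whose subject is [Samir₂'s colleague]₁.
*[Samir₂'s colleague]₁* c-commands it within that domain and carries the same index.
The pronoun is locally bound → Principle B violation.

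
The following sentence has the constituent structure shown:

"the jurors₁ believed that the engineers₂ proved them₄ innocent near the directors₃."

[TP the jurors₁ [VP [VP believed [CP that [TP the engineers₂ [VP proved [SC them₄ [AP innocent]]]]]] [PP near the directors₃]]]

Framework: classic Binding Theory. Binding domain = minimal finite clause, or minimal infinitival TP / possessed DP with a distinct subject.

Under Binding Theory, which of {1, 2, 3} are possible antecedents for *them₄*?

*them* is a pronoun, so Principle B applies: it must be free in its binding domain.
Binding domain of *them₄*: the embedded TP, whose subject is the engineers₂.
*the jurors₁* c-commands the pronoun but from outside its binding domain, and is not c-commanded by it → coindexation permitted.
*the engineers₂* c-commands the pronoun within its binding domain → coindexation would violate Principle B.
*the directors₃* and the pronoun do not c-command one another → neither Principle B nor Principle C is at stake; coindexation permitted.

{1, 3}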